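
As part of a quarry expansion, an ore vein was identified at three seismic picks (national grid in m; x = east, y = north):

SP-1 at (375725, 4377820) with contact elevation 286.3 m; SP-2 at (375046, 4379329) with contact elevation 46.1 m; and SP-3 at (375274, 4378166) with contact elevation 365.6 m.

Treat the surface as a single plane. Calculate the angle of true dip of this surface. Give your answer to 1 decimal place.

Let the plane be z = a·x + b·y + c.
SP-2−SP-1: −679a + 1509b = −240.2;  SP-3−SP-1: −451a + 346b = 79.3.
Solving gives a = −0.45503, b = −0.36393.
Gradient magnitude |∇z| = √(a² + b²) = √(0.20705 + 0.13244) = 0.58266.
True dip = arctan(0.58266) = 30.2°, dipping toward NE (azimuth ≈ 051°).

30.2°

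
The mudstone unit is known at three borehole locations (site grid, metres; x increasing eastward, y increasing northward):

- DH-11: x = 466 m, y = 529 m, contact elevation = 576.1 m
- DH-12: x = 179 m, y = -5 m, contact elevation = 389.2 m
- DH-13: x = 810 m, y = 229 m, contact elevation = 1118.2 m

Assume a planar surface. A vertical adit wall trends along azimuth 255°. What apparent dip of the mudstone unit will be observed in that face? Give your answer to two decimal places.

48.98°

Let the plane be z = a·x + b·y + c.
DH-12−DH-11: −287a − 534b = −186.9;  DH-13−DH-11: 344a − 300b = 542.1.
Solving gives a = 1.28079, b = −0.33836.
Unit vector along 255° is (sin 255°, cos 255°) = (-0.9659, -0.2588).
Slope in that direction = a·(-0.9659) + b·(-0.2588) = −1.14957.
Apparent dip = arctan|1.14957| = 48.98° (true dip is 53.0°, so apparent ≤ true as expected).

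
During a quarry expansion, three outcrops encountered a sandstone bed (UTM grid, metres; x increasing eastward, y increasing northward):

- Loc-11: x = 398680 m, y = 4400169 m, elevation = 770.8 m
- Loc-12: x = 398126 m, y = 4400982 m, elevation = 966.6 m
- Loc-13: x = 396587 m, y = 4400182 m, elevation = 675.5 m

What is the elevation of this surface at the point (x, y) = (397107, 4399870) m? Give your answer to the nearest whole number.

Let the plane be z = a·x + b·y + c.
Loc-12−Loc-11: −554a + 813b = 195.8;  Loc-13−Loc-11: −2093a + 13b = −95.3.
Solving gives a = 0.04722850, b = 0.27301917.
Then c = 770.8 − a·398680 − b·4400169 = −1219388.77.
At (397107, 4399870): z = 18754.8 + 1201248.9 − 1219388.77 = 614.9 m.

615 m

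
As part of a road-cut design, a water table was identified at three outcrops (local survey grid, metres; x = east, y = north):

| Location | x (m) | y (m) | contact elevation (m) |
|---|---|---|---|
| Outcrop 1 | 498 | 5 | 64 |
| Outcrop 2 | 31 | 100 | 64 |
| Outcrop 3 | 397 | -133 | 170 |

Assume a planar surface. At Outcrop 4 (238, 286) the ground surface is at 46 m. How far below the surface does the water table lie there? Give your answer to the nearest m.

Two edge vectors: Outcrop 1→Outcrop 2 = (-467, 95, 0), Outcrop 1→Outcrop 3 = (-101, -138, 106).
Normal n = (Outcrop 1→Outcrop 2) × (Outcrop 1→Outcrop 3) = (10070, 49502, 74041).
So ∂z/∂x = −n_x/n_z = −0.13601 and ∂z/∂y = −n_y/n_z = −0.66858.
Intercept c from Outcrop 1: 64 + 67.73 + 3.34 = 135.07.
At (238, 286): z_contact = −32.4 − 191.2 + 135.07 = -88.5 m.
Depth below ground = 46 − (-88.5) = 135 m.

135 m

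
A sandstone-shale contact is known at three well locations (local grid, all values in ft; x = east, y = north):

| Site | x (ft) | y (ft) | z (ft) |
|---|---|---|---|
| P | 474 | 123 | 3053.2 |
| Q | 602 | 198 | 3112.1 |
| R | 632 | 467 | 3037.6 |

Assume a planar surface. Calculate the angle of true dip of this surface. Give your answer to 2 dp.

36.98°

Let the plane be z = a·x + b·y + c.
Q−P: 128a + 75b = 58.9;  R−P: 158a + 344b = −15.6.
Solving gives a = 0.66595, b = −0.35122.
Gradient magnitude |∇z| = √(a² + b²) = √(0.44349 + 0.12336) = 0.75289.
True dip = arctan(0.75289) = 36.98°, dipping toward WNW (azimuth ≈ 298°).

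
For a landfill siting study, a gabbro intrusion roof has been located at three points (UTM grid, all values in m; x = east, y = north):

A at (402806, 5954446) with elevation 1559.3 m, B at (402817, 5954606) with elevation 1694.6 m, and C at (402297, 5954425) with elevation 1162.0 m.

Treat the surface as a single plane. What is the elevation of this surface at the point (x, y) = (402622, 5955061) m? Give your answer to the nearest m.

Let the plane be z = a·x + b·y + c.
B−A: 11a + 160b = 135.3;  C−A: −509a − 21b = −397.3.
Solving gives a = 0.74778288, b = 0.79421493.
Then c = 1559.3 − a·402806 − b·5954446 = −5028762.03.
At (402622, 5955061): z = 301073.8 + 4729598.3 − 5028762.03 = 1910.2 m.

1910 m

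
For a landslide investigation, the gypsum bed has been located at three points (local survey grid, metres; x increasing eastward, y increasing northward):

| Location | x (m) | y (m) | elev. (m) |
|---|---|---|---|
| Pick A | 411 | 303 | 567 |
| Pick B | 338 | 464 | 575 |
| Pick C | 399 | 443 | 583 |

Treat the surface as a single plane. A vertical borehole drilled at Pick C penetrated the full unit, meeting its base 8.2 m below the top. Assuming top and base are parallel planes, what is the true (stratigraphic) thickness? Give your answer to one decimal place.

8.0 m

Two edge vectors: Pick A→Pick B = (-73, 161, 8), Pick A→Pick C = (-12, 140, 16).
Normal n = (Pick A→Pick B) × (Pick A→Pick C) = (1456, 1072, -8288).
So ∂z/∂x = −n_x/n_z = 0.17568 and ∂z/∂y = −n_y/n_z = 0.12934.
|∇z| = √(a²+b²) = 0.21816, so dip δ = arctan(0.21816) = 12.31°.
True thickness = vertical thickness × cos δ = 8.2 × cos 12.31° = 8.0 m.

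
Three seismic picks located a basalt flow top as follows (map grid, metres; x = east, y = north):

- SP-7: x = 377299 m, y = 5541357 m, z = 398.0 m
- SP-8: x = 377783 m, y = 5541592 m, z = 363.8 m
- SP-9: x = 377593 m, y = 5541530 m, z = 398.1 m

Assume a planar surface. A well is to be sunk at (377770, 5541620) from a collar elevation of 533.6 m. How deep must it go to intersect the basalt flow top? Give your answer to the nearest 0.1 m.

145.2 m

Two edge vectors: SP-7→SP-8 = (484, 235, -34.2), SP-7→SP-9 = (294, 173, 0.1).
Normal n = (SP-7→SP-8) × (SP-7→SP-9) = (5940.1, -10103.2, 14642).
So ∂z/∂x = −n_x/n_z = −0.405689114 and ∂z/∂y = −n_y/n_z = 0.690015025.
Intercept c from SP-7: 398 + 153066.10 − 3823619.59 = −3670155.49.
At (377770, 5541620): z_contact = −153257.18 + 3823801.06 − 3670155.49 = 388.39 m.
Depth below ground = 533.6 − 388.39 = 145.2 m.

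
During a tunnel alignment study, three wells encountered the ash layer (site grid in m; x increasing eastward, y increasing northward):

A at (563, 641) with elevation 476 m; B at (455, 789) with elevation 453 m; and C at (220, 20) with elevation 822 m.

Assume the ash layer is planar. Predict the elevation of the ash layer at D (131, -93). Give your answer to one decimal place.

Let the plane be z = a·x + b·y + c.
B−A: −108a + 148b = −23;  C−A: −343a − 621b = 346.
Solving gives a = −0.31337, b = −0.38408.
Then c = 476 − a·563 − b·641 = 898.62.
At (131, -93): z = −41.1 + 35.7 + 898.62 = 893.3 m.

893.3 m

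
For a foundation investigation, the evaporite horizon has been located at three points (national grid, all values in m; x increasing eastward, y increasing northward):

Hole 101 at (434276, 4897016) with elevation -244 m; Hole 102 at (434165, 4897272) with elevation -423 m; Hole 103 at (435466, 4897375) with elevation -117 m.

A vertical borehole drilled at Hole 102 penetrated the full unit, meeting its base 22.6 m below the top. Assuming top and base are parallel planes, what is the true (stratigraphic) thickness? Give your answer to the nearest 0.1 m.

19.0 m

Two edge vectors: Hole 101→Hole 102 = (-111, 256, -179), Hole 101→Hole 103 = (1190, 359, 127).
Normal n = (Hole 101→Hole 102) × (Hole 101→Hole 103) = (96773, -198913, -344489).
So ∂z/∂x = −n_x/n_z = 0.28092 and ∂z/∂y = −n_y/n_z = −0.57741.
|∇z| = √(a²+b²) = 0.64212, so dip δ = arctan(0.64212) = 32.71°.
True thickness = vertical thickness × cos δ = 22.6 × cos 32.71° = 19.0 m.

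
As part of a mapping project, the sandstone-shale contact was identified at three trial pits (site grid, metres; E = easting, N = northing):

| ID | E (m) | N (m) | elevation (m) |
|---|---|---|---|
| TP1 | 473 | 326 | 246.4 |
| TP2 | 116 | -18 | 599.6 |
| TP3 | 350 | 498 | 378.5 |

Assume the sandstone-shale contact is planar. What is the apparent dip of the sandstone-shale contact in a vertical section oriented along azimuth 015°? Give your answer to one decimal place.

13.0°

Let the plane be z = a·E + b·N + c.
TP2−TP1: −357a − 344b = 353.2;  TP3−TP1: −123a + 172b = 132.1.
Solving gives a = −1.02388, b = 0.03583.
Unit vector along 015° is (sin 15°, cos 15°) = (0.2588, 0.9659).
Slope in that direction = a·(0.2588) + b·(0.9659) = −0.23039.
Apparent dip = arctan|0.23039| = 13.0° (true dip is 45.7°, so apparent ≤ true as expected).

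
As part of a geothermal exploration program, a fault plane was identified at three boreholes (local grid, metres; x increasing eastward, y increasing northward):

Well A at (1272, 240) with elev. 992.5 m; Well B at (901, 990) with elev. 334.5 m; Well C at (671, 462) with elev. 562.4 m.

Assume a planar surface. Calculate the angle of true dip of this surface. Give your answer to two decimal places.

38.65°

Let the plane be z = a·x + b·y + c.
Well B−Well A: −371a + 750b = −658;  Well C−Well A: −601a + 222b = −430.1.
Solving gives a = 0.47911, b = −0.64033.
Gradient magnitude |∇z| = √(a² + b²) = √(0.22955 + 0.41003) = 0.79973.
True dip = arctan(0.79973) = 38.65°, dipping toward NW (azimuth ≈ 323°).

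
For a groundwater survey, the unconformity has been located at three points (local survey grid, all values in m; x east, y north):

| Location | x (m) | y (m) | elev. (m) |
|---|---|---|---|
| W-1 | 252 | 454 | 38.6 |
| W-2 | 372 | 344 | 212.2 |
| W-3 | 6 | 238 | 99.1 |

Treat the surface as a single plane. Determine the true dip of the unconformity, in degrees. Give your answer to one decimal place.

47.9°

Two edge vectors: W-1→W-2 = (120, -110, 173.6), W-1→W-3 = (-246, -216, 60.5).
Normal n = (W-1→W-2) × (W-1→W-3) = (30842.6, -49965.6, -52980).
So ∂z/∂x = −n_x/n_z = 0.58216 and ∂z/∂y = −n_y/n_z = −0.94310.
Gradient magnitude |∇z| = √(a² + b²) = √(0.33891 + 0.88944) = 1.10831.
True dip = arctan(1.10831) = 47.9°, dipping toward NNW (azimuth ≈ 328°).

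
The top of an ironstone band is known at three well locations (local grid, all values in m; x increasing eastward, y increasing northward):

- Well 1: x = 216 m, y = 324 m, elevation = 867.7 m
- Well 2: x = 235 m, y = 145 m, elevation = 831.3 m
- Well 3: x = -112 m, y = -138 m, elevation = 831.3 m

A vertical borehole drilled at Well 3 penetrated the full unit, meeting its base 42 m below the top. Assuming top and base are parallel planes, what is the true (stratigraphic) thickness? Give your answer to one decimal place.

Let the plane be z = a·x + b·y + c.
Well 2−Well 1: 19a − 179b = −36.4;  Well 3−Well 1: −328a − 462b = −36.4.
Solving gives a = −0.15263, b = 0.18715.
|∇z| = √(a²+b²) = 0.24150, so dip δ = arctan(0.24150) = 13.58°.
True thickness = vertical thickness × cos δ = 42 × cos 13.58° = 40.8 m.

40.8 m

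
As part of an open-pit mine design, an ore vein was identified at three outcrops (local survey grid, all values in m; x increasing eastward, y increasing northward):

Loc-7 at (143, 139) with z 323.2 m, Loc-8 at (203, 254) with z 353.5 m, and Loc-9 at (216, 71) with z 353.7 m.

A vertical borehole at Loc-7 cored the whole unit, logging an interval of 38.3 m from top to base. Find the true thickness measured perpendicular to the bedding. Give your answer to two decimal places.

34.96 m

Two edge vectors: Loc-7→Loc-8 = (60, 115, 30.3), Loc-7→Loc-9 = (73, -68, 30.5).
Normal n = (Loc-7→Loc-8) × (Loc-7→Loc-9) = (5567.9, 381.9, -12475).
So ∂z/∂x = −n_x/n_z = 0.44632 and ∂z/∂y = −n_y/n_z = 0.03061.
|∇z| = √(a²+b²) = 0.44737, so dip δ = arctan(0.44737) = 24.10°.
True thickness = vertical thickness × cos δ = 38.3 × cos 24.10° = 34.96 m.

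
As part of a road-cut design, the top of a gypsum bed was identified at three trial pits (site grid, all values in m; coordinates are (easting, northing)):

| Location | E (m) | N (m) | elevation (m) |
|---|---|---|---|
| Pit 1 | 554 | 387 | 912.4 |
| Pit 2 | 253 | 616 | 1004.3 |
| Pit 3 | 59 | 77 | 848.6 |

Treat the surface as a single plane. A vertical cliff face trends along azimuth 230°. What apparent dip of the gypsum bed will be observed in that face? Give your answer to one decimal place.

Two edge vectors: Pit 1→Pit 2 = (-301, 229, 91.9), Pit 1→Pit 3 = (-495, -310, -63.8).
Normal n = (Pit 1→Pit 2) × (Pit 1→Pit 3) = (13878.8, -64694.3, 206665).
So ∂z/∂E = −n_x/n_z = −0.06716 and ∂z/∂N = −n_y/n_z = 0.31304.
Unit vector along 230° is (sin 230°, cos 230°) = (-0.7660, -0.6428).
Slope in that direction = a·(-0.7660) + b·(-0.6428) = −0.14977.
Apparent dip = arctan|0.14977| = 8.5° (true dip is 17.8°, so apparent ≤ true as expected).

8.5°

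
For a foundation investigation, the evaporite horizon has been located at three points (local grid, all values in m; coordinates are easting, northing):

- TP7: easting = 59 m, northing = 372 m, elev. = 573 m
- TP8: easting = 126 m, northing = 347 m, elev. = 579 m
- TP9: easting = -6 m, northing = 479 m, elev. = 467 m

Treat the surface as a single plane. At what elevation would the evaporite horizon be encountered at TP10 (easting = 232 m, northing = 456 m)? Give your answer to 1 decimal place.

Let the plane be z = a·easting + b·northing + c.
TP8−TP7: 67a − 25b = 6;  TP9−TP7: −65a + 107b = −106.
Solving gives a = −0.36219, b = −1.21068.
Then c = 573 − a·59 − b·372 = 1044.74.
At (232, 456): z = −84.0 − 552.1 + 1044.74 = 408.6 m.

408.6 m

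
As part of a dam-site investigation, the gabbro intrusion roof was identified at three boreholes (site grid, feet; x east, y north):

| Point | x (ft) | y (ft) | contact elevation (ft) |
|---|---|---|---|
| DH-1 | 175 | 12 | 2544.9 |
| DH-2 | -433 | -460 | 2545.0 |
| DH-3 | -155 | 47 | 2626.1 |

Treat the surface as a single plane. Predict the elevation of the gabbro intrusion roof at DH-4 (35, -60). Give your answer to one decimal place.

Two edge vectors: DH-1→DH-2 = (-608, -472, 0.1), DH-1→DH-3 = (-330, 35, 81.2).
Normal n = (DH-1→DH-2) × (DH-1→DH-3) = (-38329.9, 49336.6, -177040).
So ∂z/∂x = −n_x/n_z = −0.21650 and ∂z/∂y = −n_y/n_z = 0.27867.
Intercept c from DH-1: 2544.9 + 37.89 − 3.34 = 2579.44.
At (35, -60): z = −7.6 − 16.7 + 2579.44 = 2555.1 ft.

2555.1 ft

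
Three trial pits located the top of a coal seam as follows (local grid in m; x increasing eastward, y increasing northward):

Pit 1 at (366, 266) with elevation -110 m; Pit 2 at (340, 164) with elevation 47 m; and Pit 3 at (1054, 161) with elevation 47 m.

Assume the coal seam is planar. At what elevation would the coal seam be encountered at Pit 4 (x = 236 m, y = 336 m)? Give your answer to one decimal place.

-216.8 m

Let the plane be z = a·x + b·y + c.
Pit 2−Pit 1: −26a − 102b = 157;  Pit 3−Pit 1: 688a − 105b = 157.
Solving gives a = −0.006460, b = −1.537569.
Then c = -110 − a·366 − b·266 = 301.36.
At (236, 336): z = −1.5 − 516.6 + 301.36 = -216.8 m.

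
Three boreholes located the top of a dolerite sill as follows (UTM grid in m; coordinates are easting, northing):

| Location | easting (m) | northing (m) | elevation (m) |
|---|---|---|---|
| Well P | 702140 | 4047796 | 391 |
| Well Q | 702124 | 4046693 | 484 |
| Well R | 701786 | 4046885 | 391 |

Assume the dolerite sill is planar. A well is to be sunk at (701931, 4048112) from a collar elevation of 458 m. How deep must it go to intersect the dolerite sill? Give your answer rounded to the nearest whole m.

Let the plane be z = a·easting + b·northing + c.
Well Q−Well P: −16a − 1103b = 93;  Well R−Well P: −354a − 911b = 0.
Solving gives a = 0.22539547, b = −0.08758507.
Then c = 391 − a·702140 − b·4047796 = 196658.31.
At (701931, 4048112): z_contact = 158212.1 − 354554.2 + 196658.31 = 316.2 m.
Depth below ground = 458 − 316.2 = 142 m.

142 m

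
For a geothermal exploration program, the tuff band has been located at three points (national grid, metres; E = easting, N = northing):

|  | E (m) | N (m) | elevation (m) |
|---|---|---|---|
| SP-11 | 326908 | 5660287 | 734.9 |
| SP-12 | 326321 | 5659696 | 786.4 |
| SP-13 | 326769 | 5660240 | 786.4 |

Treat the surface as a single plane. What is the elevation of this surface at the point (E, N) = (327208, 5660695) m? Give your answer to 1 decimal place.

Let the plane be z = a·E + b·N + c.
SP-12−SP-11: −587a − 591b = 51.5;  SP-13−SP-11: −139a − 47b = 51.5.
Solving gives a = −0.513489736, b = 0.422873900.
Then c = 734.9 − a·326908 − b·5660287 = −2224988.84.
At (327208, 5660695): z = −168017.9 + 2393760.2 − 2224988.84 = 753.4 m.

753.4 m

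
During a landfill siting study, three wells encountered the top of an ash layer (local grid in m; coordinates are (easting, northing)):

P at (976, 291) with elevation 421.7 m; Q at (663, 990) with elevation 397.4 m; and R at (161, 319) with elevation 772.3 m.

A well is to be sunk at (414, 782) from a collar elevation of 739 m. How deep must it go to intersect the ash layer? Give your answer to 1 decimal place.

Let the plane be z = a·E + b·N + c.
Q−P: −313a + 699b = −24.3;  R−P: −815a + 28b = 350.6.
Solving gives a = −0.43812, b = −0.23095.
Then c = 421.7 − a·976 − b·291 = 916.51.
At (414, 782): z_contact = −181.38 − 180.60 + 916.51 = 554.53 m.
Depth below ground = 739 − 554.53 = 184.5 m.

184.5 m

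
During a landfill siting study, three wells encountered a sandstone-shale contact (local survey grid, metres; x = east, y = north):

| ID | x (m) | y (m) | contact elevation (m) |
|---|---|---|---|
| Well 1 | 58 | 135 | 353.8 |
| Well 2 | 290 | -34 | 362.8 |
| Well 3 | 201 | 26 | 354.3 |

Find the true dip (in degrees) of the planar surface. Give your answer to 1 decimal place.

52.8°

Let the plane be z = a·x + b·y + c.
Well 2−Well 1: 232a − 169b = 9;  Well 3−Well 1: 143a − 109b = 0.5.
Solving gives a = 0.79973, b = 1.04460.
Gradient magnitude |∇z| = √(a² + b²) = √(0.63957 + 1.09120) = 1.31559.
True dip = arctan(1.31559) = 52.8°, dipping toward SW (azimuth ≈ 217°).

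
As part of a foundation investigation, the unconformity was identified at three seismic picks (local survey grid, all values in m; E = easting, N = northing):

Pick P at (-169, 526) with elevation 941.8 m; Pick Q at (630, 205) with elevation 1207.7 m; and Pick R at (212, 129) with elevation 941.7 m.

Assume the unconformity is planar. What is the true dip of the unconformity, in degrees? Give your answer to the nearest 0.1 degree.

Let the plane be z = a·E + b·N + c.
Pick Q−Pick P: 799a − 321b = 265.9;  Pick R−Pick P: 381a − 397b = −0.1.
Solving gives a = 0.54178, b = 0.52020.
Gradient magnitude |∇z| = √(a² + b²) = √(0.29353 + 0.27061) = 0.75109.
True dip = arctan(0.75109) = 36.9°, dipping toward SW (azimuth ≈ 226°).

36.9°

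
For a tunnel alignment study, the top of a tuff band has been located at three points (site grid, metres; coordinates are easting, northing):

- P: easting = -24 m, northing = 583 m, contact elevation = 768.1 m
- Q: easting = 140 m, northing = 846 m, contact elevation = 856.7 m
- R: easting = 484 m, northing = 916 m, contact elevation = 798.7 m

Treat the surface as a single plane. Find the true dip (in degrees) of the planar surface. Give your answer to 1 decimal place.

29.9°

Two edge vectors: P→Q = (164, 263, 88.6), P→R = (508, 333, 30.6).
Normal n = (P→Q) × (P→R) = (-21456, 39990.4, -78992).
So ∂z/∂easting = −n_x/n_z = −0.27162 and ∂z/∂northing = −n_y/n_z = 0.50626.
Gradient magnitude |∇z| = √(a² + b²) = √(0.07378 + 0.25630) = 0.57452.
True dip = arctan(0.57452) = 29.9°, dipping toward SSE (azimuth ≈ 152°).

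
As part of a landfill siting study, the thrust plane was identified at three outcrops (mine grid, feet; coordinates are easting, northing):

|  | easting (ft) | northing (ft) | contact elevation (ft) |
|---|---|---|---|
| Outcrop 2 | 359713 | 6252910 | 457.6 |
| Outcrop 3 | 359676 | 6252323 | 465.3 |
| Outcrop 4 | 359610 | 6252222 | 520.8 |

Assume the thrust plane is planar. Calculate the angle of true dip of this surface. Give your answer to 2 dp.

42.29°

Let the plane be z = a·easting + b·northing + c.
Outcrop 3−Outcrop 2: −37a − 587b = 7.7;  Outcrop 4−Outcrop 2: −103a − 688b = 63.2.
Solving gives a = −0.90846, b = 0.04415.
Gradient magnitude |∇z| = √(a² + b²) = √(0.82531 + 0.00195) = 0.90954.
True dip = arctan(0.90954) = 42.29°, dipping toward E (azimuth ≈ 093°).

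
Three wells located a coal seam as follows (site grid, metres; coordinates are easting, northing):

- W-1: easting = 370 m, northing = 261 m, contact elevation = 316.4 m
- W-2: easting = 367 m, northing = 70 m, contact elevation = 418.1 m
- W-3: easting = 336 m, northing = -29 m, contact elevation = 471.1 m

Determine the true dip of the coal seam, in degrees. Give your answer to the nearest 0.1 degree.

28.0°

Let the plane be z = a·easting + b·northing + c.
W-2−W-1: −3a − 191b = 101.7;  W-3−W-1: −34a − 290b = 154.7.
Solving gives a = −0.00973, b = −0.53231.
Gradient magnitude |∇z| = √(a² + b²) = √(0.00009 + 0.28335) = 0.53240.
True dip = arctan(0.53240) = 28.0°, dipping toward N (azimuth ≈ 001°).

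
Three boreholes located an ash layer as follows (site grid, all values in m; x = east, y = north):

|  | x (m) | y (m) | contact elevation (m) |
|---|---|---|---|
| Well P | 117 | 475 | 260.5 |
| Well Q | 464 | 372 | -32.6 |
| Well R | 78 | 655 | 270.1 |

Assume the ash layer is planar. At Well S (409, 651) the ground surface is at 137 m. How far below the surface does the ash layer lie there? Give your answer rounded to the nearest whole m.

Two edge vectors: Well P→Well Q = (347, -103, -293.1), Well P→Well R = (-39, 180, 9.6).
Normal n = (Well P→Well Q) × (Well P→Well R) = (51769.2, 8099.7, 58443).
So ∂z/∂x = −n_x/n_z = −0.88581 and ∂z/∂y = −n_y/n_z = −0.13859.
Intercept c from Well P: 260.5 + 103.64 + 65.83 = 429.97.
At (409, 651): z_contact = −362.3 − 90.2 + 429.97 = -22.5 m.
Depth below ground = 137 − (-22.5) = 160 m.

160 m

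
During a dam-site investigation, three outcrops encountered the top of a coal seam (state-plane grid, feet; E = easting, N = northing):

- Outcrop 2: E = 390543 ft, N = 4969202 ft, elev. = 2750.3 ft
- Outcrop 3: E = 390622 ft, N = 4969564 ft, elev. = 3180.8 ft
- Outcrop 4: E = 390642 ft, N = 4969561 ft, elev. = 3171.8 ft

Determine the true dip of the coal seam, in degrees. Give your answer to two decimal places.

51.87°

Let the plane be z = a·E + b·N + c.
Outcrop 3−Outcrop 2: 79a + 362b = 430.5;  Outcrop 4−Outcrop 2: 99a + 359b = 421.5.
Solving gives a = −0.26301, b = 1.24662.
Gradient magnitude |∇z| = √(a² + b²) = √(0.06917 + 1.55407) = 1.27406.
True dip = arctan(1.27406) = 51.87°, dipping toward SSE (azimuth ≈ 168°).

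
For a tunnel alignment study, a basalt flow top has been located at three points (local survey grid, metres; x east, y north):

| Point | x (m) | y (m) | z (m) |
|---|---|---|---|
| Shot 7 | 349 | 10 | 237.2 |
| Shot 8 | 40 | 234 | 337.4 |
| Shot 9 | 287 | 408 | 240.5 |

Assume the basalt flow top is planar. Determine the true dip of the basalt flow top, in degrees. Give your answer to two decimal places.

Let the plane be z = a·x + b·y + c.
Shot 8−Shot 7: −309a + 224b = 100.2;  Shot 9−Shot 7: −62a + 398b = 3.3.
Solving gives a = −0.35878, b = −0.04760.
Gradient magnitude |∇z| = √(a² + b²) = √(0.12872 + 0.00227) = 0.36192.
True dip = arctan(0.36192) = 19.90°, dipping toward E (azimuth ≈ 082°).

19.90°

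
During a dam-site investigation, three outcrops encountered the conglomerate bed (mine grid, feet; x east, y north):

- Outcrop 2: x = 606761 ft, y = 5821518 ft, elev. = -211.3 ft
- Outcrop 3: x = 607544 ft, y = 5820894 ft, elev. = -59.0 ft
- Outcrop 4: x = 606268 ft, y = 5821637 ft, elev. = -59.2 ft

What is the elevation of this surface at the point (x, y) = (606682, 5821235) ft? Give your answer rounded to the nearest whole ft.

87 ft

Two edge vectors: Outcrop 2→Outcrop 3 = (783, -624, 152.3), Outcrop 2→Outcrop 4 = (-493, 119, 152.1).
Normal n = (Outcrop 2→Outcrop 3) × (Outcrop 2→Outcrop 4) = (-113034.1, -194178.2, -214455).
So ∂z/∂x = −n_x/n_z = −0.52707608 and ∂z/∂y = −n_y/n_z = −0.90544963.
Intercept c from Outcrop 2: -211.3 + 319809.21 + 5271091.31 = 5590689.22.
At (606682, 5821235): z = −319767.6 − 5270835.1 + 5590689.22 = 86.6 ft.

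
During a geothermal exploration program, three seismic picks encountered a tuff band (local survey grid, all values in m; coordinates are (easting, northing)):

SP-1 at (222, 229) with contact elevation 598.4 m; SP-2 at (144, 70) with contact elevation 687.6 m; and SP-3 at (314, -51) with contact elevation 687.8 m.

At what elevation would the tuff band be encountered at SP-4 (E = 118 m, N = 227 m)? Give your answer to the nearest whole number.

Let the plane be z = a·E + b·N + c.
SP-2−SP-1: −78a − 159b = 89.2;  SP-3−SP-1: 92a − 280b = 89.4.
Solving gives a = −0.29509, b = −0.41624.
Then c = 598.4 − a·222 − b·229 = 759.23.
At (118, 227): z = −34.8 − 94.5 + 759.23 = 629.9 m.

630 m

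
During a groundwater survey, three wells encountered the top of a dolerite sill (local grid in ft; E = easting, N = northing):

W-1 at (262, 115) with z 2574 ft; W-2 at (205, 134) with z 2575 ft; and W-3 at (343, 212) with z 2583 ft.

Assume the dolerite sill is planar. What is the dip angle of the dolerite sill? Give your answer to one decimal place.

4.8°

Let the plane be z = a·E + b·N + c.
W-2−W-1: −57a + 19b = 1;  W-3−W-1: 81a + 97b = 9.
Solving gives a = 0.01047, b = 0.08404.
Gradient magnitude |∇z| = √(a² + b²) = √(0.00011 + 0.00706) = 0.08469.
True dip = arctan(0.08469) = 4.8°, dipping toward S (azimuth ≈ 187°).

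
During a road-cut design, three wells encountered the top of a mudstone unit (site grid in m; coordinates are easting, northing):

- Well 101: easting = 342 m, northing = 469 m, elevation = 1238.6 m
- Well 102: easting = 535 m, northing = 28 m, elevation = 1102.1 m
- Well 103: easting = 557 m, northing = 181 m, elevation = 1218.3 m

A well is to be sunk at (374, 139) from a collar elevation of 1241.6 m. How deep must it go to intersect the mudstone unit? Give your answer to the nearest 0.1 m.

Let the plane be z = a·easting + b·northing + c.
Well 102−Well 101: 193a − 441b = −136.5;  Well 103−Well 101: 215a − 288b = −20.3.
Solving gives a = 0.77387, b = 0.64820.
Then c = 1238.6 − a·342 − b·469 = 669.93.
At (374, 139): z_contact = 289.43 + 90.10 + 669.93 = 1049.46 m.
Depth below ground = 1241.6 − 1049.46 = 192.1 m.

192.1 m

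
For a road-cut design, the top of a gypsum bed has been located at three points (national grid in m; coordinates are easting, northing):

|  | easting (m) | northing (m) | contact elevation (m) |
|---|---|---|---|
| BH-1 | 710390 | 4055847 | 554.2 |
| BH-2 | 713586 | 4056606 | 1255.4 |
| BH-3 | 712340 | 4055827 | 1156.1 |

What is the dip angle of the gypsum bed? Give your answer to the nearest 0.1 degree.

Let the plane be z = a·easting + b·northing + c.
BH-2−BH-1: 3196a + 759b = 701.2;  BH-3−BH-1: 1950a − 20b = 601.9.
Solving gives a = 0.30497, b = −0.36033.
Gradient magnitude |∇z| = √(a² + b²) = √(0.09301 + 0.12983) = 0.47206.
True dip = arctan(0.47206) = 25.3°, dipping toward NW (azimuth ≈ 320°).

25.3°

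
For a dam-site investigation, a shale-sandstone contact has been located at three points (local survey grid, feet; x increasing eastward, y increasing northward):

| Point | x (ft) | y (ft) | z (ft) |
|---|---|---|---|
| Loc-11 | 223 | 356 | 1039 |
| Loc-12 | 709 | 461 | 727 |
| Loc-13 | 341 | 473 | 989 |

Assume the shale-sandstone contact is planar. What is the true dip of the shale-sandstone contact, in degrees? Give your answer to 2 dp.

37.13°

Let the plane be z = a·x + b·y + c.
Loc-12−Loc-11: 486a + 105b = −312;  Loc-13−Loc-11: 118a + 117b = −50.
Solving gives a = −0.70278, b = 0.28144.
Gradient magnitude |∇z| = √(a² + b²) = √(0.49390 + 0.07921) = 0.75704.
True dip = arctan(0.75704) = 37.13°, dipping toward ESE (azimuth ≈ 112°).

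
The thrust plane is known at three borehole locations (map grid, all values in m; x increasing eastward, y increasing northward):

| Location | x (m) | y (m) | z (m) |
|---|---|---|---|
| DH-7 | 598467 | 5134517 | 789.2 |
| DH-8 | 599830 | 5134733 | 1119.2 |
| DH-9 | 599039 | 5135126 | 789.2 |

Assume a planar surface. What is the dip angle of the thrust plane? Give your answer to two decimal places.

21.32°

Let the plane be z = a·x + b·y + c.
DH-8−DH-7: 1363a + 216b = 330;  DH-9−DH-7: 572a + 609b = 0.
Solving gives a = 0.28445, b = −0.26717.
Gradient magnitude |∇z| = √(a² + b²) = √(0.08091 + 0.07138) = 0.39025.
True dip = arctan(0.39025) = 21.32°, dipping toward NW (azimuth ≈ 313°).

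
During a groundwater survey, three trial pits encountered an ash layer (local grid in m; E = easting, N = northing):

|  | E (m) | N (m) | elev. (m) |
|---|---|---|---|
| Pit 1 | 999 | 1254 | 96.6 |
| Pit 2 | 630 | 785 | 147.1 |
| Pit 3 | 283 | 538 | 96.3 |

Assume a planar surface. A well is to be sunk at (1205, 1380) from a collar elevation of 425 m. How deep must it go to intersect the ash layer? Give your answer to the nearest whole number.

288 m

Let the plane be z = a·E + b·N + c.
Pit 2−Pit 1: −369a − 469b = 50.5;  Pit 3−Pit 1: −716a − 716b = −0.3.
Solving gives a = 0.50697, b = −0.50655.
Then c = 96.6 − a·999 − b·1254 = 225.35.
At (1205, 1380): z_contact = 610.9 − 699.0 + 225.35 = 137.2 m.
Depth below ground = 425 − 137.2 = 288 m.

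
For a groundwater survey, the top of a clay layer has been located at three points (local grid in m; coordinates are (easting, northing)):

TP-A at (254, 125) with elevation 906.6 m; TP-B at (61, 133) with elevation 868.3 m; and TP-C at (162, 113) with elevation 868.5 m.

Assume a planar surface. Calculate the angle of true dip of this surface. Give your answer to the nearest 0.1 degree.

Two edge vectors: TP-A→TP-B = (-193, 8, -38.3), TP-A→TP-C = (-92, -12, -38.1).
Normal n = (TP-A→TP-B) × (TP-A→TP-C) = (-764.4, -3829.7, 3052).
So ∂z/∂E = −n_x/n_z = 0.25046 and ∂z/∂N = −n_y/n_z = 1.25482.
Gradient magnitude |∇z| = √(a² + b²) = √(0.06273 + 1.57456) = 1.27957.
True dip = arctan(1.27957) = 52.0°, dipping toward SSW (azimuth ≈ 191°).

52.0°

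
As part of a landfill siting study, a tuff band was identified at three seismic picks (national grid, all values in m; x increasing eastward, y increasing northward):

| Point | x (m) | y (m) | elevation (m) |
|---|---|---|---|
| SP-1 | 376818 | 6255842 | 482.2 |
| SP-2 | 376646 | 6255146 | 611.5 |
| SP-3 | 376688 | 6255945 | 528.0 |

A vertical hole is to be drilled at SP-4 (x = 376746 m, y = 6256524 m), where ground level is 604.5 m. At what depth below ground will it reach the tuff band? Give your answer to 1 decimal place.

Let the plane be z = a·x + b·y + c.
SP-2−SP-1: −172a − 696b = 129.3;  SP-3−SP-1: −130a + 103b = 45.8.
Solving gives a = −0.417711376, b = −0.082548338.
Then c = 482.2 − a·376818 − b·6255842 = 674292.73.
At (376746, 6256524): z_contact = −157371.09 − 516465.66 + 674292.73 = 455.98 m.
Depth below ground = 604.5 − 455.98 = 148.5 m.

148.5 m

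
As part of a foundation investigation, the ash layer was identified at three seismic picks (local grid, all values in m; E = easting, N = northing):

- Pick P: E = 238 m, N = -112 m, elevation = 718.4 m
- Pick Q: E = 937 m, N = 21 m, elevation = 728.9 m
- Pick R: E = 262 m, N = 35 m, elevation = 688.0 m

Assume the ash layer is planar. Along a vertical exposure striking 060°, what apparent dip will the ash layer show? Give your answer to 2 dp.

3.40°

Let the plane be z = a·E + b·N + c.
Pick Q−Pick P: 699a + 133b = 10.5;  Pick R−Pick P: 24a + 147b = −30.4.
Solving gives a = 0.05611, b = −0.21596.
Unit vector along 060° is (sin 60°, cos 60°) = (0.8660, 0.5000).
Slope in that direction = a·(0.8660) + b·(0.5000) = −0.05939.
Apparent dip = arctan|0.05939| = 3.40° (true dip is 12.6°, so apparent ≤ true as expected).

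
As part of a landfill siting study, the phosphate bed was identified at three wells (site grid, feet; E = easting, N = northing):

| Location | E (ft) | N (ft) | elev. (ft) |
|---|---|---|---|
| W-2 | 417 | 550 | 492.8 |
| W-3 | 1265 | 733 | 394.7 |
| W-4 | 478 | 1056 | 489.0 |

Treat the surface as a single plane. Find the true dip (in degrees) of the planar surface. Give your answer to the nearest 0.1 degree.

Two edge vectors: W-2→W-3 = (848, 183, -98.1), W-2→W-4 = (61, 506, -3.8).
Normal n = (W-2→W-3) × (W-2→W-4) = (48943.2, -2761.7, 417925).
So ∂z/∂E = −n_x/n_z = −0.11711 and ∂z/∂N = −n_y/n_z = 0.00661.
Gradient magnitude |∇z| = √(a² + b²) = √(0.01371 + 0.00004) = 0.11730.
True dip = arctan(0.11730) = 6.7°, dipping toward E (azimuth ≈ 093°).

6.7°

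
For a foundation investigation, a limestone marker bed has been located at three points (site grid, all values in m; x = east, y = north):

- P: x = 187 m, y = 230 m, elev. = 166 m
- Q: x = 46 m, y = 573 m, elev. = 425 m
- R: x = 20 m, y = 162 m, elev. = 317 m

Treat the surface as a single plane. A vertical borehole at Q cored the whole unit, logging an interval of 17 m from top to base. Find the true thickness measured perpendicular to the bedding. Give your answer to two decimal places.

11.50 m

Let the plane be z = a·x + b·y + c.
Q−P: −141a + 343b = 259;  R−P: −167a − 68b = 151.
Solving gives a = −1.03792, b = 0.32843.
|∇z| = √(a²+b²) = 1.08865, so dip δ = arctan(1.08865) = 47.43°.
True thickness = vertical thickness × cos δ = 17 × cos 47.43° = 11.50 m.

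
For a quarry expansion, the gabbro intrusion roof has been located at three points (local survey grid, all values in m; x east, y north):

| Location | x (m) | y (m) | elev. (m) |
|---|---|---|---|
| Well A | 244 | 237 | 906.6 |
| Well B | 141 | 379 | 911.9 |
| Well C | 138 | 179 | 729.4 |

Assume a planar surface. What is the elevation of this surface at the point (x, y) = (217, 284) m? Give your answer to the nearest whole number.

917 m

Let the plane be z = a·x + b·y + c.
Well B−Well A: −103a + 142b = 5.3;  Well C−Well A: −106a − 58b = −177.2.
Solving gives a = 1.18211, b = 0.89477.
Then c = 906.6 − a·244 − b·237 = 406.11.
At (217, 284): z = 256.5 + 254.1 + 406.11 = 916.7 m.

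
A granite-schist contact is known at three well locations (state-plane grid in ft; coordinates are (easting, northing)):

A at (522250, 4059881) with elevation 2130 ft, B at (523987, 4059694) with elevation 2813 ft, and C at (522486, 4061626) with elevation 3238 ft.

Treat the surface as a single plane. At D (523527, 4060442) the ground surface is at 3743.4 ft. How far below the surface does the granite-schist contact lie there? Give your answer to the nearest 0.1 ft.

Let the plane be z = a·E + b·N + c.
B−A: 1737a − 187b = 683;  C−A: 236a + 1745b = 1108.
Solving gives a = 0.454940285, b = 0.573429279.
Then c = 2130 − a·522250 − b·4059881 = −2563517.20.
At (523527, 4060442): z_contact = 238173.52 + 2328376.33 − 2563517.20 = 3032.65 ft.
Depth below ground = 3743.4 − 3032.65 = 710.7 ft.

710.7 ft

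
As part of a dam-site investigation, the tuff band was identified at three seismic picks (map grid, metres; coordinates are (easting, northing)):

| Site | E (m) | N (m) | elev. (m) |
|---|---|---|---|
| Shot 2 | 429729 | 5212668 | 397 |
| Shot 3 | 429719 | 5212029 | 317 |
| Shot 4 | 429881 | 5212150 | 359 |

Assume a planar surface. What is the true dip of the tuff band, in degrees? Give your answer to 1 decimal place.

Two edge vectors: Shot 2→Shot 3 = (-10, -639, -80), Shot 2→Shot 4 = (152, -518, -38).
Normal n = (Shot 2→Shot 3) × (Shot 2→Shot 4) = (-17158, -12540, 102308).
So ∂z/∂E = −n_x/n_z = 0.16771 and ∂z/∂N = −n_y/n_z = 0.12257.
Gradient magnitude |∇z| = √(a² + b²) = √(0.02813 + 0.01502) = 0.20773.
True dip = arctan(0.20773) = 11.7°, dipping toward SW (azimuth ≈ 234°).

11.7°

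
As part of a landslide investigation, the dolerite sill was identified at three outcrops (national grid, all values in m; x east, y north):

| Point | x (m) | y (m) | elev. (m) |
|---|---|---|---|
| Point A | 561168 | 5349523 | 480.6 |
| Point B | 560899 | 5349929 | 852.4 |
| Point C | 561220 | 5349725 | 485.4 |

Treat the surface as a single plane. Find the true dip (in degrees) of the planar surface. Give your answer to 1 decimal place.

45.2°

Two edge vectors: Point A→Point B = (-269, 406, 371.8), Point A→Point C = (52, 202, 4.8).
Normal n = (Point A→Point B) × (Point A→Point C) = (-73154.8, 20624.8, -75450).
So ∂z/∂x = −n_x/n_z = −0.96958 and ∂z/∂y = −n_y/n_z = 0.27336.
Gradient magnitude |∇z| = √(a² + b²) = √(0.94009 + 0.07472) = 1.00738.
True dip = arctan(1.00738) = 45.2°, dipping toward ESE (azimuth ≈ 106°).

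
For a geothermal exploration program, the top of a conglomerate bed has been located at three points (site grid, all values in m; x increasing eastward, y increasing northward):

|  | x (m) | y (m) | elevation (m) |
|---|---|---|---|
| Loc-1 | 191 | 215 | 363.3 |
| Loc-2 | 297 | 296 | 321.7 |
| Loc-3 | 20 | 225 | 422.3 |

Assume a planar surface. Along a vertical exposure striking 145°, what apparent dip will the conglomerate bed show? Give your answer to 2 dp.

8.68°

Let the plane be z = a·x + b·y + c.
Loc-2−Loc-1: 106a + 81b = −41.6;  Loc-3−Loc-1: −171a + 10b = 59.
Solving gives a = −0.34840, b = −0.05765.
Unit vector along 145° is (sin 145°, cos 145°) = (0.5736, -0.8192).
Slope in that direction = a·(0.5736) + b·(-0.8192) = −0.15261.
Apparent dip = arctan|0.15261| = 8.68° (true dip is 19.5°, so apparent ≤ true as expected).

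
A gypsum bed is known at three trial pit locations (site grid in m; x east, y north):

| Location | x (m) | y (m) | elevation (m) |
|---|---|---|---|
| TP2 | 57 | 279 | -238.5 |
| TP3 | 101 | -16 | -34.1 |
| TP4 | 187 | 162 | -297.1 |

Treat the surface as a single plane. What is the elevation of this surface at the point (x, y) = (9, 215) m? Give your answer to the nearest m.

Let the plane be z = a·x + b·y + c.
TP3−TP2: 44a − 295b = 204.4;  TP4−TP2: 130a − 117b = −58.6.
Solving gives a = −1.24094, b = −0.87797.
Then c = -238.5 − a·57 − b·279 = 77.19.
At (9, 215): z = −11.2 − 188.8 + 77.19 = -122.7 m.

-123 m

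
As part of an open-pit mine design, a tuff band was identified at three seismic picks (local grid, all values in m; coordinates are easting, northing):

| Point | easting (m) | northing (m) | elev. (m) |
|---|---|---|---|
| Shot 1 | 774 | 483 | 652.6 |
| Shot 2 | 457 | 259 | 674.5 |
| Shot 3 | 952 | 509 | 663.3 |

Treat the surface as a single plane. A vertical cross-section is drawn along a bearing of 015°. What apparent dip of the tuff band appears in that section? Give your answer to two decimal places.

11.22°

Two edge vectors: Shot 1→Shot 2 = (-317, -224, 21.9), Shot 1→Shot 3 = (178, 26, 10.7).
Normal n = (Shot 1→Shot 2) × (Shot 1→Shot 3) = (-2966.2, 7290.1, 31630).
So ∂z/∂easting = −n_x/n_z = 0.09378 and ∂z/∂northing = −n_y/n_z = −0.23048.
Unit vector along 015° is (sin 15°, cos 15°) = (0.2588, 0.9659).
Slope in that direction = a·(0.2588) + b·(0.9659) = −0.19836.
Apparent dip = arctan|0.19836| = 11.22° (true dip is 14.0°, so apparent ≤ true as expected).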